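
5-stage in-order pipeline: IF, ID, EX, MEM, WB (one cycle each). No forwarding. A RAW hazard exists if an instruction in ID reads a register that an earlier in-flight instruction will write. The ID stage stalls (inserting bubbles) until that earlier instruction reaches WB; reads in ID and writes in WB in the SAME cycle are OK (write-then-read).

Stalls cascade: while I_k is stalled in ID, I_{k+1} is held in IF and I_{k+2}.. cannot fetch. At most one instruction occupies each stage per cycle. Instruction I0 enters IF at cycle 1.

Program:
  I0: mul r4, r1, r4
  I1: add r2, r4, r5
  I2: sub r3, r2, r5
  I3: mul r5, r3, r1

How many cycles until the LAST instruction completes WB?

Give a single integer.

Answer: 14

Derivation:
I0 mul r4 <- r1,r4: IF@1 ID@2 stall=0 (-) EX@3 MEM@4 WB@5
I1 add r2 <- r4,r5: IF@2 ID@3 stall=2 (RAW on I0.r4 (WB@5)) EX@6 MEM@7 WB@8
I2 sub r3 <- r2,r5: IF@3 ID@6 stall=2 (RAW on I1.r2 (WB@8)) EX@9 MEM@10 WB@11
I3 mul r5 <- r3,r1: IF@6 ID@9 stall=2 (RAW on I2.r3 (WB@11)) EX@12 MEM@13 WB@14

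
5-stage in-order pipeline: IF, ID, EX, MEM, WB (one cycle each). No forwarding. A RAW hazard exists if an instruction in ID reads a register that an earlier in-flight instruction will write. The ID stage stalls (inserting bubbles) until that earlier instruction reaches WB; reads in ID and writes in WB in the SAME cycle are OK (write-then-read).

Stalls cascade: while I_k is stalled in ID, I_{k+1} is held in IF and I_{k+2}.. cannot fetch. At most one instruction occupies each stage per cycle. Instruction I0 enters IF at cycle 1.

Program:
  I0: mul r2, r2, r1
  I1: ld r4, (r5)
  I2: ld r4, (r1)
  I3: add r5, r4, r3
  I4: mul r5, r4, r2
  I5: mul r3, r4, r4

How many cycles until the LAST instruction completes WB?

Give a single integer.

Answer: 12

Derivation:
I0 mul r2 <- r2,r1: IF@1 ID@2 stall=0 (-) EX@3 MEM@4 WB@5
I1 ld r4 <- r5: IF@2 ID@3 stall=0 (-) EX@4 MEM@5 WB@6
I2 ld r4 <- r1: IF@3 ID@4 stall=0 (-) EX@5 MEM@6 WB@7
I3 add r5 <- r4,r3: IF@4 ID@5 stall=2 (RAW on I2.r4 (WB@7)) EX@8 MEM@9 WB@10
I4 mul r5 <- r4,r2: IF@5 ID@8 stall=0 (-) EX@9 MEM@10 WB@11
I5 mul r3 <- r4,r4: IF@8 ID@9 stall=0 (-) EX@10 MEM@11 WB@12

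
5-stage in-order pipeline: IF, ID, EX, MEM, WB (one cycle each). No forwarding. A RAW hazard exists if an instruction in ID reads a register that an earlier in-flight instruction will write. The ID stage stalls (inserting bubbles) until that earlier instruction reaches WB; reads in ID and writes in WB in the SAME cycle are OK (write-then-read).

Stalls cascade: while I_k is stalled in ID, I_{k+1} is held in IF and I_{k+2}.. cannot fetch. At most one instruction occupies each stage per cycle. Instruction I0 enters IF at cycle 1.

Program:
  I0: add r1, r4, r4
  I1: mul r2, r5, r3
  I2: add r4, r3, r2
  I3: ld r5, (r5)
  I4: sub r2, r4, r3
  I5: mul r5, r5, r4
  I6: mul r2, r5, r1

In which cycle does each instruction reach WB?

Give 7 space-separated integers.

Answer: 5 6 9 10 12 13 16

Derivation:
I0 add r1 <- r4,r4: IF@1 ID@2 stall=0 (-) EX@3 MEM@4 WB@5
I1 mul r2 <- r5,r3: IF@2 ID@3 stall=0 (-) EX@4 MEM@5 WB@6
I2 add r4 <- r3,r2: IF@3 ID@4 stall=2 (RAW on I1.r2 (WB@6)) EX@7 MEM@8 WB@9
I3 ld r5 <- r5: IF@4 ID@7 stall=0 (-) EX@8 MEM@9 WB@10
I4 sub r2 <- r4,r3: IF@7 ID@8 stall=1 (RAW on I2.r4 (WB@9)) EX@10 MEM@11 WB@12
I5 mul r5 <- r5,r4: IF@8 ID@10 stall=0 (-) EX@11 MEM@12 WB@13
I6 mul r2 <- r5,r1: IF@10 ID@11 stall=2 (RAW on I5.r5 (WB@13)) EX@14 MEM@15 WB@16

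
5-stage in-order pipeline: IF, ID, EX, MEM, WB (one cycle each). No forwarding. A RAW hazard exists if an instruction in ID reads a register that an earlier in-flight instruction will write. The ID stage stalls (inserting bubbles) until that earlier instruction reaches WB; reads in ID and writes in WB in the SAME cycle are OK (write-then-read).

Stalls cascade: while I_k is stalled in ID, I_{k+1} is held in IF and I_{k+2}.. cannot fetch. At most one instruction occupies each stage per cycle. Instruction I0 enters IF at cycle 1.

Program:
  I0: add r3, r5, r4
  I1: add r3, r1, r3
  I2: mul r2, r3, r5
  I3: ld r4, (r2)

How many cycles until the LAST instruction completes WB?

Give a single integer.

I0 add r3 <- r5,r4: IF@1 ID@2 stall=0 (-) EX@3 MEM@4 WB@5
I1 add r3 <- r1,r3: IF@2 ID@3 stall=2 (RAW on I0.r3 (WB@5)) EX@6 MEM@7 WB@8
I2 mul r2 <- r3,r5: IF@3 ID@6 stall=2 (RAW on I1.r3 (WB@8)) EX@9 MEM@10 WB@11
I3 ld r4 <- r2: IF@6 ID@9 stall=2 (RAW on I2.r2 (WB@11)) EX@12 MEM@13 WB@14

Answer: 14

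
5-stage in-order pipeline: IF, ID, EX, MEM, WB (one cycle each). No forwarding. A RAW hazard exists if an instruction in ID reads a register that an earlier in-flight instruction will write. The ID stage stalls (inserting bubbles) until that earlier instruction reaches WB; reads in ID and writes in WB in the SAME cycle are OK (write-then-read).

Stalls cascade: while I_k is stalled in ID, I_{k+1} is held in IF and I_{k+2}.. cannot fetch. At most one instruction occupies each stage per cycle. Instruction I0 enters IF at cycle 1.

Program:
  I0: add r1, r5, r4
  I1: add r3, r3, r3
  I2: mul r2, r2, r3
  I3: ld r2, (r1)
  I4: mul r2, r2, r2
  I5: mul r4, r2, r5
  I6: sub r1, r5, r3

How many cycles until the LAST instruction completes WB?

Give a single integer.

Answer: 17

Derivation:
I0 add r1 <- r5,r4: IF@1 ID@2 stall=0 (-) EX@3 MEM@4 WB@5
I1 add r3 <- r3,r3: IF@2 ID@3 stall=0 (-) EX@4 MEM@5 WB@6
I2 mul r2 <- r2,r3: IF@3 ID@4 stall=2 (RAW on I1.r3 (WB@6)) EX@7 MEM@8 WB@9
I3 ld r2 <- r1: IF@4 ID@7 stall=0 (-) EX@8 MEM@9 WB@10
I4 mul r2 <- r2,r2: IF@7 ID@8 stall=2 (RAW on I3.r2 (WB@10)) EX@11 MEM@12 WB@13
I5 mul r4 <- r2,r5: IF@8 ID@11 stall=2 (RAW on I4.r2 (WB@13)) EX@14 MEM@15 WB@16
I6 sub r1 <- r5,r3: IF@11 ID@14 stall=0 (-) EX@15 MEM@16 WB@17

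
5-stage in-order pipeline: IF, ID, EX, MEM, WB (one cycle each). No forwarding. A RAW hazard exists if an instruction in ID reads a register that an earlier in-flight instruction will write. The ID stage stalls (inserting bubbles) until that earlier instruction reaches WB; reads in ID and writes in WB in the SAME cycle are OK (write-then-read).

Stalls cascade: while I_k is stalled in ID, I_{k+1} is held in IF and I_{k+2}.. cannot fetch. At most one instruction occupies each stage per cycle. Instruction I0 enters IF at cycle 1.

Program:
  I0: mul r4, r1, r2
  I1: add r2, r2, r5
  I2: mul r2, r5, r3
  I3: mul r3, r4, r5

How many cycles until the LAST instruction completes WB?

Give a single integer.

Answer: 8

Derivation:
I0 mul r4 <- r1,r2: IF@1 ID@2 stall=0 (-) EX@3 MEM@4 WB@5
I1 add r2 <- r2,r5: IF@2 ID@3 stall=0 (-) EX@4 MEM@5 WB@6
I2 mul r2 <- r5,r3: IF@3 ID@4 stall=0 (-) EX@5 MEM@6 WB@7
I3 mul r3 <- r4,r5: IF@4 ID@5 stall=0 (-) EX@6 MEM@7 WB@8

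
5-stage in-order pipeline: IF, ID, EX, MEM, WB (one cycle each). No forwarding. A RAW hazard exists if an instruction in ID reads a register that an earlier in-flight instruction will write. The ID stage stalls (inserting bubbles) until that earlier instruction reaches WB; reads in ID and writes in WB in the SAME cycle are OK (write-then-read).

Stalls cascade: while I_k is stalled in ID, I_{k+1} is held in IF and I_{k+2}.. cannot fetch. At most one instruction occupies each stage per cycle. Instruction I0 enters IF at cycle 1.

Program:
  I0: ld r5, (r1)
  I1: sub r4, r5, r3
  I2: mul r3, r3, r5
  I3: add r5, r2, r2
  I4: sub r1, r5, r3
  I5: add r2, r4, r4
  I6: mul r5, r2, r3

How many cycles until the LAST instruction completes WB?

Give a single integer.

I0 ld r5 <- r1: IF@1 ID@2 stall=0 (-) EX@3 MEM@4 WB@5
I1 sub r4 <- r5,r3: IF@2 ID@3 stall=2 (RAW on I0.r5 (WB@5)) EX@6 MEM@7 WB@8
I2 mul r3 <- r3,r5: IF@3 ID@6 stall=0 (-) EX@7 MEM@8 WB@9
I3 add r5 <- r2,r2: IF@6 ID@7 stall=0 (-) EX@8 MEM@9 WB@10
I4 sub r1 <- r5,r3: IF@7 ID@8 stall=2 (RAW on I3.r5 (WB@10)) EX@11 MEM@12 WB@13
I5 add r2 <- r4,r4: IF@8 ID@11 stall=0 (-) EX@12 MEM@13 WB@14
I6 mul r5 <- r2,r3: IF@11 ID@12 stall=2 (RAW on I5.r2 (WB@14)) EX@15 MEM@16 WB@17

Answer: 17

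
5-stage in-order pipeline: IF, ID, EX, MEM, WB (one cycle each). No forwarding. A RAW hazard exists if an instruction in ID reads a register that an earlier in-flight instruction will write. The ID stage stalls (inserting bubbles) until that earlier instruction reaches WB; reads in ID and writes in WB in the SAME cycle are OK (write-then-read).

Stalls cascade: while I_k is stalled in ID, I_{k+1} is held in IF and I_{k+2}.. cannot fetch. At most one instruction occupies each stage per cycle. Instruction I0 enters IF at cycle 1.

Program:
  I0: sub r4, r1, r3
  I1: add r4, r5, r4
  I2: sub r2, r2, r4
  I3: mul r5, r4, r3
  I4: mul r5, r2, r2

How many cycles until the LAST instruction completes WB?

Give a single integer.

I0 sub r4 <- r1,r3: IF@1 ID@2 stall=0 (-) EX@3 MEM@4 WB@5
I1 add r4 <- r5,r4: IF@2 ID@3 stall=2 (RAW on I0.r4 (WB@5)) EX@6 MEM@7 WB@8
I2 sub r2 <- r2,r4: IF@3 ID@6 stall=2 (RAW on I1.r4 (WB@8)) EX@9 MEM@10 WB@11
I3 mul r5 <- r4,r3: IF@6 ID@9 stall=0 (-) EX@10 MEM@11 WB@12
I4 mul r5 <- r2,r2: IF@9 ID@10 stall=1 (RAW on I2.r2 (WB@11)) EX@12 MEM@13 WB@14

Answer: 14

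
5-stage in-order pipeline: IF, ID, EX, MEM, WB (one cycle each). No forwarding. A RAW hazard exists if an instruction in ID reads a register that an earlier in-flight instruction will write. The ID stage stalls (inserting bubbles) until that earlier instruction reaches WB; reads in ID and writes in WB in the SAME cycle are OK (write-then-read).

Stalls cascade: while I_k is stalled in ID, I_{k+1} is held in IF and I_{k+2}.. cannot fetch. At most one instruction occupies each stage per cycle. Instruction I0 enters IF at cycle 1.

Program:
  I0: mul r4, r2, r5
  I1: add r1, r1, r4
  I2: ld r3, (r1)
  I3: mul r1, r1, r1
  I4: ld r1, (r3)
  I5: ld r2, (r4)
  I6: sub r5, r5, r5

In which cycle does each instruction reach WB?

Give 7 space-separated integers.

I0 mul r4 <- r2,r5: IF@1 ID@2 stall=0 (-) EX@3 MEM@4 WB@5
I1 add r1 <- r1,r4: IF@2 ID@3 stall=2 (RAW on I0.r4 (WB@5)) EX@6 MEM@7 WB@8
I2 ld r3 <- r1: IF@3 ID@6 stall=2 (RAW on I1.r1 (WB@8)) EX@9 MEM@10 WB@11
I3 mul r1 <- r1,r1: IF@6 ID@9 stall=0 (-) EX@10 MEM@11 WB@12
I4 ld r1 <- r3: IF@9 ID@10 stall=1 (RAW on I2.r3 (WB@11)) EX@12 MEM@13 WB@14
I5 ld r2 <- r4: IF@10 ID@12 stall=0 (-) EX@13 MEM@14 WB@15
I6 sub r5 <- r5,r5: IF@12 ID@13 stall=0 (-) EX@14 MEM@15 WB@16

Answer: 5 8 11 12 14 15 16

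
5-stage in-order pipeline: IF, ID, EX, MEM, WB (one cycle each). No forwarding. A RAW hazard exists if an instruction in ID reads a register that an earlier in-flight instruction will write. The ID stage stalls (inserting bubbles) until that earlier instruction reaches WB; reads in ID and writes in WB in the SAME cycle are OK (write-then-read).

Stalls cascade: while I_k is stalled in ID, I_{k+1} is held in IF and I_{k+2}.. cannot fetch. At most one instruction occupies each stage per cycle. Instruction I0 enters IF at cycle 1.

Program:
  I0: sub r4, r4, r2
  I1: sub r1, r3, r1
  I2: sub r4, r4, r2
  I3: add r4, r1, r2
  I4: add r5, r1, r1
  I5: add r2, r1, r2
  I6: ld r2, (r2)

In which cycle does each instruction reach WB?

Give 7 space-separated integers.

I0 sub r4 <- r4,r2: IF@1 ID@2 stall=0 (-) EX@3 MEM@4 WB@5
I1 sub r1 <- r3,r1: IF@2 ID@3 stall=0 (-) EX@4 MEM@5 WB@6
I2 sub r4 <- r4,r2: IF@3 ID@4 stall=1 (RAW on I0.r4 (WB@5)) EX@6 MEM@7 WB@8
I3 add r4 <- r1,r2: IF@4 ID@6 stall=0 (-) EX@7 MEM@8 WB@9
I4 add r5 <- r1,r1: IF@6 ID@7 stall=0 (-) EX@8 MEM@9 WB@10
I5 add r2 <- r1,r2: IF@7 ID@8 stall=0 (-) EX@9 MEM@10 WB@11
I6 ld r2 <- r2: IF@8 ID@9 stall=2 (RAW on I5.r2 (WB@11)) EX@12 MEM@13 WB@14

Answer: 5 6 8 9 10 11 14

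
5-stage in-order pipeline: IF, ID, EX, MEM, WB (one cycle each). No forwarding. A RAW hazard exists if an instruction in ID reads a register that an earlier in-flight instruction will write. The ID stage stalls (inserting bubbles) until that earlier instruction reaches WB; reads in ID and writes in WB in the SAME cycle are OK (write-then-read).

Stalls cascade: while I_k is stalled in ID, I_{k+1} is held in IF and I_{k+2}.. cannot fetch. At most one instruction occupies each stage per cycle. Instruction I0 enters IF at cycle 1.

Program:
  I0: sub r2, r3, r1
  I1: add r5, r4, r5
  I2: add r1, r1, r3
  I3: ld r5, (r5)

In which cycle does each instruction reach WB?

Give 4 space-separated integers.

I0 sub r2 <- r3,r1: IF@1 ID@2 stall=0 (-) EX@3 MEM@4 WB@5
I1 add r5 <- r4,r5: IF@2 ID@3 stall=0 (-) EX@4 MEM@5 WB@6
I2 add r1 <- r1,r3: IF@3 ID@4 stall=0 (-) EX@5 MEM@6 WB@7
I3 ld r5 <- r5: IF@4 ID@5 stall=1 (RAW on I1.r5 (WB@6)) EX@7 MEM@8 WB@9

Answer: 5 6 7 9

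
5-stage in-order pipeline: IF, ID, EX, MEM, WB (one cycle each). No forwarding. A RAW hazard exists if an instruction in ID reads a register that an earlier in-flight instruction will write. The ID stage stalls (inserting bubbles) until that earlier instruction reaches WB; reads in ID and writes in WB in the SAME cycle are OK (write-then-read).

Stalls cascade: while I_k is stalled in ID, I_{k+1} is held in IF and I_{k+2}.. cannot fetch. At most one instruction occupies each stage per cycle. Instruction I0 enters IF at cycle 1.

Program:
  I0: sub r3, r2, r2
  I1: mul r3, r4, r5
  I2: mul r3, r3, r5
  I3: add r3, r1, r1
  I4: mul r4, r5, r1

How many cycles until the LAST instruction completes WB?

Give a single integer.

I0 sub r3 <- r2,r2: IF@1 ID@2 stall=0 (-) EX@3 MEM@4 WB@5
I1 mul r3 <- r4,r5: IF@2 ID@3 stall=0 (-) EX@4 MEM@5 WB@6
I2 mul r3 <- r3,r5: IF@3 ID@4 stall=2 (RAW on I1.r3 (WB@6)) EX@7 MEM@8 WB@9
I3 add r3 <- r1,r1: IF@4 ID@7 stall=0 (-) EX@8 MEM@9 WB@10
I4 mul r4 <- r5,r1: IF@7 ID@8 stall=0 (-) EX@9 MEM@10 WB@11

Answer: 11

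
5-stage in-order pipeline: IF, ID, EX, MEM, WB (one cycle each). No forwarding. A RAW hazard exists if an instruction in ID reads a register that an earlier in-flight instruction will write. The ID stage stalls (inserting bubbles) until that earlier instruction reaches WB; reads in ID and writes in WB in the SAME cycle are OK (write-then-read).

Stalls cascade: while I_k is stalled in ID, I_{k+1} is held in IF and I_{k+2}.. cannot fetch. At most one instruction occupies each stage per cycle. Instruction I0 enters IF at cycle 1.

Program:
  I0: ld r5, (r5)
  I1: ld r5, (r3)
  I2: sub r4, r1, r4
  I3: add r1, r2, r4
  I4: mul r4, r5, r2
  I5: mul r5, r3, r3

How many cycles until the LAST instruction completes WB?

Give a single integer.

Answer: 12

Derivation:
I0 ld r5 <- r5: IF@1 ID@2 stall=0 (-) EX@3 MEM@4 WB@5
I1 ld r5 <- r3: IF@2 ID@3 stall=0 (-) EX@4 MEM@5 WB@6
I2 sub r4 <- r1,r4: IF@3 ID@4 stall=0 (-) EX@5 MEM@6 WB@7
I3 add r1 <- r2,r4: IF@4 ID@5 stall=2 (RAW on I2.r4 (WB@7)) EX@8 MEM@9 WB@10
I4 mul r4 <- r5,r2: IF@5 ID@8 stall=0 (-) EX@9 MEM@10 WB@11
I5 mul r5 <- r3,r3: IF@8 ID@9 stall=0 (-) EX@10 MEM@11 WB@12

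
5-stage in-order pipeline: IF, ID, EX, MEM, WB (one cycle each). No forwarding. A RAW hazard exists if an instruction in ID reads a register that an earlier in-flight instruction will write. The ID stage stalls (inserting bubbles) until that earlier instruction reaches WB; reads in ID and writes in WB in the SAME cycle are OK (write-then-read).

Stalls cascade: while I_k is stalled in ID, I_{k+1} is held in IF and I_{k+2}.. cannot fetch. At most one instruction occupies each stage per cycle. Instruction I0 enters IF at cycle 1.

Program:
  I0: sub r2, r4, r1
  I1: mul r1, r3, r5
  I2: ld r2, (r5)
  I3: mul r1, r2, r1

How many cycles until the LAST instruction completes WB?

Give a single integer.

I0 sub r2 <- r4,r1: IF@1 ID@2 stall=0 (-) EX@3 MEM@4 WB@5
I1 mul r1 <- r3,r5: IF@2 ID@3 stall=0 (-) EX@4 MEM@5 WB@6
I2 ld r2 <- r5: IF@3 ID@4 stall=0 (-) EX@5 MEM@6 WB@7
I3 mul r1 <- r2,r1: IF@4 ID@5 stall=2 (RAW on I2.r2 (WB@7)) EX@8 MEM@9 WB@10

Answer: 10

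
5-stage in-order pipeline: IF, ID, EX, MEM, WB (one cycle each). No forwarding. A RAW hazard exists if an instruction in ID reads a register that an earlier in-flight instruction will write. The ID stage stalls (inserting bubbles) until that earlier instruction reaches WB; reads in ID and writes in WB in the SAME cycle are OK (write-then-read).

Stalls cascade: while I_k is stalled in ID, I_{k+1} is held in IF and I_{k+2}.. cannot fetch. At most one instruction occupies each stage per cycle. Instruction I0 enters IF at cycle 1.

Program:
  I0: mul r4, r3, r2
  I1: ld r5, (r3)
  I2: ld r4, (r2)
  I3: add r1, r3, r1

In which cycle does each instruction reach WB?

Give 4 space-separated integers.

I0 mul r4 <- r3,r2: IF@1 ID@2 stall=0 (-) EX@3 MEM@4 WB@5
I1 ld r5 <- r3: IF@2 ID@3 stall=0 (-) EX@4 MEM@5 WB@6
I2 ld r4 <- r2: IF@3 ID@4 stall=0 (-) EX@5 MEM@6 WB@7
I3 add r1 <- r3,r1: IF@4 ID@5 stall=0 (-) EX@6 MEM@7 WB@8

Answer: 5 6 7 8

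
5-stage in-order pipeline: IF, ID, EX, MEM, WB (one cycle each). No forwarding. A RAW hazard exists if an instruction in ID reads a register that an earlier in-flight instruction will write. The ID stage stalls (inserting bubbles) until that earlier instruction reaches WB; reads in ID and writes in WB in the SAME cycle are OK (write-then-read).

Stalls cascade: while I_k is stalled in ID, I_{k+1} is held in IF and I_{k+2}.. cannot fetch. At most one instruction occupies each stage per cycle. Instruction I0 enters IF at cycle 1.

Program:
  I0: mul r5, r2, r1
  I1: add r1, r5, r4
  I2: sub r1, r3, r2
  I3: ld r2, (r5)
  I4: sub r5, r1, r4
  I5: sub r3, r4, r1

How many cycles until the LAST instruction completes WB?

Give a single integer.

I0 mul r5 <- r2,r1: IF@1 ID@2 stall=0 (-) EX@3 MEM@4 WB@5
I1 add r1 <- r5,r4: IF@2 ID@3 stall=2 (RAW on I0.r5 (WB@5)) EX@6 MEM@7 WB@8
I2 sub r1 <- r3,r2: IF@3 ID@6 stall=0 (-) EX@7 MEM@8 WB@9
I3 ld r2 <- r5: IF@6 ID@7 stall=0 (-) EX@8 MEM@9 WB@10
I4 sub r5 <- r1,r4: IF@7 ID@8 stall=1 (RAW on I2.r1 (WB@9)) EX@10 MEM@11 WB@12
I5 sub r3 <- r4,r1: IF@8 ID@10 stall=0 (-) EX@11 MEM@12 WB@13

Answer: 13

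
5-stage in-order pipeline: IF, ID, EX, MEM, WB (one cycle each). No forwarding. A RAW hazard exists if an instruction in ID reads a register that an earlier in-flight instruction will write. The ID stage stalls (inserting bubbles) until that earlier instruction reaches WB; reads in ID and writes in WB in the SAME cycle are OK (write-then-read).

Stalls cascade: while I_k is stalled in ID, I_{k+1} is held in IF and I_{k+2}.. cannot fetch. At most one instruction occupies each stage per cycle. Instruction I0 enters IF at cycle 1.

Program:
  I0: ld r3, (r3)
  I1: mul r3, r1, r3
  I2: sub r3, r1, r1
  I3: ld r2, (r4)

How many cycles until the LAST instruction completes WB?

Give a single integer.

I0 ld r3 <- r3: IF@1 ID@2 stall=0 (-) EX@3 MEM@4 WB@5
I1 mul r3 <- r1,r3: IF@2 ID@3 stall=2 (RAW on I0.r3 (WB@5)) EX@6 MEM@7 WB@8
I2 sub r3 <- r1,r1: IF@3 ID@6 stall=0 (-) EX@7 MEM@8 WB@9
I3 ld r2 <- r4: IF@6 ID@7 stall=0 (-) EX@8 MEM@9 WB@10

Answer: 10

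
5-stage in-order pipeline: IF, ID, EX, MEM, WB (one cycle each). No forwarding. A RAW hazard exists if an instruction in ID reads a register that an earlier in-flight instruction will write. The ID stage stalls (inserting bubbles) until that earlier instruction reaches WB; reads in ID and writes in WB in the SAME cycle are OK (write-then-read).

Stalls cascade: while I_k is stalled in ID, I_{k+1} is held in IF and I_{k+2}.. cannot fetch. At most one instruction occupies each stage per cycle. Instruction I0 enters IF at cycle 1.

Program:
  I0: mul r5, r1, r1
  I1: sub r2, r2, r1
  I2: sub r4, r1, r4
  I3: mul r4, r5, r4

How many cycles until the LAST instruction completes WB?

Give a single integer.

Answer: 10

Derivation:
I0 mul r5 <- r1,r1: IF@1 ID@2 stall=0 (-) EX@3 MEM@4 WB@5
I1 sub r2 <- r2,r1: IF@2 ID@3 stall=0 (-) EX@4 MEM@5 WB@6
I2 sub r4 <- r1,r4: IF@3 ID@4 stall=0 (-) EX@5 MEM@6 WB@7
I3 mul r4 <- r5,r4: IF@4 ID@5 stall=2 (RAW on I2.r4 (WB@7)) EX@8 MEM@9 WB@10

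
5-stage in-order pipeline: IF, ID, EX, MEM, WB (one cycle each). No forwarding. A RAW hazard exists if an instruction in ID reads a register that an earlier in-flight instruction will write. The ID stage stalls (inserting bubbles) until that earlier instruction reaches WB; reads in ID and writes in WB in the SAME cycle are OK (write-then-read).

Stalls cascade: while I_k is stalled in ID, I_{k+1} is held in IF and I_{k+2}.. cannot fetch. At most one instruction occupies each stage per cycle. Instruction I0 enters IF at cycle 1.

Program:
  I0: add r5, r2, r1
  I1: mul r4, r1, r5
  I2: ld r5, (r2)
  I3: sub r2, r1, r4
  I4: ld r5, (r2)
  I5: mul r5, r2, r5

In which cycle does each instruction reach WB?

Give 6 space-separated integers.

I0 add r5 <- r2,r1: IF@1 ID@2 stall=0 (-) EX@3 MEM@4 WB@5
I1 mul r4 <- r1,r5: IF@2 ID@3 stall=2 (RAW on I0.r5 (WB@5)) EX@6 MEM@7 WB@8
I2 ld r5 <- r2: IF@3 ID@6 stall=0 (-) EX@7 MEM@8 WB@9
I3 sub r2 <- r1,r4: IF@6 ID@7 stall=1 (RAW on I1.r4 (WB@8)) EX@9 MEM@10 WB@11
I4 ld r5 <- r2: IF@7 ID@9 stall=2 (RAW on I3.r2 (WB@11)) EX@12 MEM@13 WB@14
I5 mul r5 <- r2,r5: IF@9 ID@12 stall=2 (RAW on I4.r5 (WB@14)) EX@15 MEM@16 WB@17

Answer: 5 8 9 11 14 17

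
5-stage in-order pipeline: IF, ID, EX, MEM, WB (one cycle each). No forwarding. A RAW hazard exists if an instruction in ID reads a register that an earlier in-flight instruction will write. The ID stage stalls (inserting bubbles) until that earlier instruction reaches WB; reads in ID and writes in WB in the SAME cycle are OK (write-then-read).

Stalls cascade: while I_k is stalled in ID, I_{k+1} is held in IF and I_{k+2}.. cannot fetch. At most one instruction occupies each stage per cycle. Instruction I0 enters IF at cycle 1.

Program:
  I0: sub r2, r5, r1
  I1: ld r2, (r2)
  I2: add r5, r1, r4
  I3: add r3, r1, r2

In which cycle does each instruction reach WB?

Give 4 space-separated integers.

Answer: 5 8 9 11

Derivation:
I0 sub r2 <- r5,r1: IF@1 ID@2 stall=0 (-) EX@3 MEM@4 WB@5
I1 ld r2 <- r2: IF@2 ID@3 stall=2 (RAW on I0.r2 (WB@5)) EX@6 MEM@7 WB@8
I2 add r5 <- r1,r4: IF@3 ID@6 stall=0 (-) EX@7 MEM@8 WB@9
I3 add r3 <- r1,r2: IF@6 ID@7 stall=1 (RAW on I1.r2 (WB@8)) EX@9 MEM@10 WB@11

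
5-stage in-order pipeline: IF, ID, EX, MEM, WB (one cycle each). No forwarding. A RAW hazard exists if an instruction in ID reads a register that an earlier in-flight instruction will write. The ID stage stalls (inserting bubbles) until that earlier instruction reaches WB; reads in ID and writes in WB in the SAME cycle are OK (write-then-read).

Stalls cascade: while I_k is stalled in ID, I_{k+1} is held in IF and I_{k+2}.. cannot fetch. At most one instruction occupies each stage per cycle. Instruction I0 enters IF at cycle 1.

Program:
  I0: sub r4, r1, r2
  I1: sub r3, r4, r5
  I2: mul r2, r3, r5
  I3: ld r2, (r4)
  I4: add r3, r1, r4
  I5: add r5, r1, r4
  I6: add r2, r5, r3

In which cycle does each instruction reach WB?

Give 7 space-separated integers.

I0 sub r4 <- r1,r2: IF@1 ID@2 stall=0 (-) EX@3 MEM@4 WB@5
I1 sub r3 <- r4,r5: IF@2 ID@3 stall=2 (RAW on I0.r4 (WB@5)) EX@6 MEM@7 WB@8
I2 mul r2 <- r3,r5: IF@3 ID@6 stall=2 (RAW on I1.r3 (WB@8)) EX@9 MEM@10 WB@11
I3 ld r2 <- r4: IF@6 ID@9 stall=0 (-) EX@10 MEM@11 WB@12
I4 add r3 <- r1,r4: IF@9 ID@10 stall=0 (-) EX@11 MEM@12 WB@13
I5 add r5 <- r1,r4: IF@10 ID@11 stall=0 (-) EX@12 MEM@13 WB@14
I6 add r2 <- r5,r3: IF@11 ID@12 stall=2 (RAW on I5.r5 (WB@14)) EX@15 MEM@16 WB@17

Answer: 5 8 11 12 13 14 17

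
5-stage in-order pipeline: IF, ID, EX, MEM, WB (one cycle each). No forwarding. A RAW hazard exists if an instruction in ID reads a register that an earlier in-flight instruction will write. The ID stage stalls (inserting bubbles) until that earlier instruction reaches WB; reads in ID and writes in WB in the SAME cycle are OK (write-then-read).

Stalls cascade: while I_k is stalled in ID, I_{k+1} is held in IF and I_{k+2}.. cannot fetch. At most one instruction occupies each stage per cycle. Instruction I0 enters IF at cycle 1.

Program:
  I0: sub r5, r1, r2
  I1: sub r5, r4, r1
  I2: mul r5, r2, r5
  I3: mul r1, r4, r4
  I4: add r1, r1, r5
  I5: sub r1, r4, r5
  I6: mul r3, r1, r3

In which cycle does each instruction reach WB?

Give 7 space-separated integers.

Answer: 5 6 9 10 13 14 17

Derivation:
I0 sub r5 <- r1,r2: IF@1 ID@2 stall=0 (-) EX@3 MEM@4 WB@5
I1 sub r5 <- r4,r1: IF@2 ID@3 stall=0 (-) EX@4 MEM@5 WB@6
I2 mul r5 <- r2,r5: IF@3 ID@4 stall=2 (RAW on I1.r5 (WB@6)) EX@7 MEM@8 WB@9
I3 mul r1 <- r4,r4: IF@4 ID@7 stall=0 (-) EX@8 MEM@9 WB@10
I4 add r1 <- r1,r5: IF@7 ID@8 stall=2 (RAW on I3.r1 (WB@10)) EX@11 MEM@12 WB@13
I5 sub r1 <- r4,r5: IF@8 ID@11 stall=0 (-) EX@12 MEM@13 WB@14
I6 mul r3 <- r1,r3: IF@11 ID@12 stall=2 (RAW on I5.r1 (WB@14)) EX@15 MEM@16 WB@17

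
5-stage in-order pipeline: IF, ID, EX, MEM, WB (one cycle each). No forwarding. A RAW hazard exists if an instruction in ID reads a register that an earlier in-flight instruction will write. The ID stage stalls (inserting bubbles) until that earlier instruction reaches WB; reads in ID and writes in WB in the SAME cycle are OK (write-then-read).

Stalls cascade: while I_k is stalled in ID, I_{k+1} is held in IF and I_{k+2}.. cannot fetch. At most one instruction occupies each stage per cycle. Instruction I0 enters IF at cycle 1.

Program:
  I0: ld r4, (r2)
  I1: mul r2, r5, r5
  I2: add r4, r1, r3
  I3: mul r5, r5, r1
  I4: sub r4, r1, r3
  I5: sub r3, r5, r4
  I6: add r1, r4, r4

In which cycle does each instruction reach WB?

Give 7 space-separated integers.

I0 ld r4 <- r2: IF@1 ID@2 stall=0 (-) EX@3 MEM@4 WB@5
I1 mul r2 <- r5,r5: IF@2 ID@3 stall=0 (-) EX@4 MEM@5 WB@6
I2 add r4 <- r1,r3: IF@3 ID@4 stall=0 (-) EX@5 MEM@6 WB@7
I3 mul r5 <- r5,r1: IF@4 ID@5 stall=0 (-) EX@6 MEM@7 WB@8
I4 sub r4 <- r1,r3: IF@5 ID@6 stall=0 (-) EX@7 MEM@8 WB@9
I5 sub r3 <- r5,r4: IF@6 ID@7 stall=2 (RAW on I4.r4 (WB@9)) EX@10 MEM@11 WB@12
I6 add r1 <- r4,r4: IF@7 ID@10 stall=0 (-) EX@11 MEM@12 WB@13

Answer: 5 6 7 8 9 12 13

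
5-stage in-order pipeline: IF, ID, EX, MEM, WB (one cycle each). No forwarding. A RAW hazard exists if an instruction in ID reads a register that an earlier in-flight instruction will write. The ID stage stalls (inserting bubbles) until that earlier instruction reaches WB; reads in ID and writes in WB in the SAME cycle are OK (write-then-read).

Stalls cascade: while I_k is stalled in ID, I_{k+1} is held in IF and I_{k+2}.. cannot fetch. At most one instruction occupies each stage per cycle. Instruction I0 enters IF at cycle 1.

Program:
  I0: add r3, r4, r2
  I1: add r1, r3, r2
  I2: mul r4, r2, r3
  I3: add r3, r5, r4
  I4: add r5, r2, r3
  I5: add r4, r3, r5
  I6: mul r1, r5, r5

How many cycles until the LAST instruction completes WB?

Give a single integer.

Answer: 19

Derivation:
I0 add r3 <- r4,r2: IF@1 ID@2 stall=0 (-) EX@3 MEM@4 WB@5
I1 add r1 <- r3,r2: IF@2 ID@3 stall=2 (RAW on I0.r3 (WB@5)) EX@6 MEM@7 WB@8
I2 mul r4 <- r2,r3: IF@3 ID@6 stall=0 (-) EX@7 MEM@8 WB@9
I3 add r3 <- r5,r4: IF@6 ID@7 stall=2 (RAW on I2.r4 (WB@9)) EX@10 MEM@11 WB@12
I4 add r5 <- r2,r3: IF@7 ID@10 stall=2 (RAW on I3.r3 (WB@12)) EX@13 MEM@14 WB@15
I5 add r4 <- r3,r5: IF@10 ID@13 stall=2 (RAW on I4.r5 (WB@15)) EX@16 MEM@17 WB@18
I6 mul r1 <- r5,r5: IF@13 ID@16 stall=0 (-) EX@17 MEM@18 WB@19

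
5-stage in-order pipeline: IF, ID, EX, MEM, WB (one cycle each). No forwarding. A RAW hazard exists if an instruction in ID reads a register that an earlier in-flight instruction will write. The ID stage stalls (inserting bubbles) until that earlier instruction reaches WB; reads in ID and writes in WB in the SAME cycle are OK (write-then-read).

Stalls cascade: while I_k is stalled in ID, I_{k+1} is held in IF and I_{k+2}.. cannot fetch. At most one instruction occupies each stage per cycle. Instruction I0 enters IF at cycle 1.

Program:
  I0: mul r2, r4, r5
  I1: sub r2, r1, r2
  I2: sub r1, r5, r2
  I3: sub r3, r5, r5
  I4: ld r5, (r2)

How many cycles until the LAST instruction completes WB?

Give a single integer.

I0 mul r2 <- r4,r5: IF@1 ID@2 stall=0 (-) EX@3 MEM@4 WB@5
I1 sub r2 <- r1,r2: IF@2 ID@3 stall=2 (RAW on I0.r2 (WB@5)) EX@6 MEM@7 WB@8
I2 sub r1 <- r5,r2: IF@3 ID@6 stall=2 (RAW on I1.r2 (WB@8)) EX@9 MEM@10 WB@11
I3 sub r3 <- r5,r5: IF@6 ID@9 stall=0 (-) EX@10 MEM@11 WB@12
I4 ld r5 <- r2: IF@9 ID@10 stall=0 (-) EX@11 MEM@12 WB@13

Answer: 13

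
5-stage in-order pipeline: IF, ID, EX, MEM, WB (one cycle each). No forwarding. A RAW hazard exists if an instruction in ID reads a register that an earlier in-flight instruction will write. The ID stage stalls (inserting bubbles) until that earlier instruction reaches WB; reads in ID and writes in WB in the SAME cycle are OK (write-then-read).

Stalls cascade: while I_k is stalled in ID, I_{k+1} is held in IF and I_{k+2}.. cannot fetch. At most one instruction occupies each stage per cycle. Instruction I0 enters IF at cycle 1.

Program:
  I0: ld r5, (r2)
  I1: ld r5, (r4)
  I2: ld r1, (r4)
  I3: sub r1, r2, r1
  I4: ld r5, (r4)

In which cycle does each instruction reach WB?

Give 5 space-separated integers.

I0 ld r5 <- r2: IF@1 ID@2 stall=0 (-) EX@3 MEM@4 WB@5
I1 ld r5 <- r4: IF@2 ID@3 stall=0 (-) EX@4 MEM@5 WB@6
I2 ld r1 <- r4: IF@3 ID@4 stall=0 (-) EX@5 MEM@6 WB@7
I3 sub r1 <- r2,r1: IF@4 ID@5 stall=2 (RAW on I2.r1 (WB@7)) EX@8 MEM@9 WB@10
I4 ld r5 <- r4: IF@5 ID@8 stall=0 (-) EX@9 MEM@10 WB@11

Answer: 5 6 7 10 11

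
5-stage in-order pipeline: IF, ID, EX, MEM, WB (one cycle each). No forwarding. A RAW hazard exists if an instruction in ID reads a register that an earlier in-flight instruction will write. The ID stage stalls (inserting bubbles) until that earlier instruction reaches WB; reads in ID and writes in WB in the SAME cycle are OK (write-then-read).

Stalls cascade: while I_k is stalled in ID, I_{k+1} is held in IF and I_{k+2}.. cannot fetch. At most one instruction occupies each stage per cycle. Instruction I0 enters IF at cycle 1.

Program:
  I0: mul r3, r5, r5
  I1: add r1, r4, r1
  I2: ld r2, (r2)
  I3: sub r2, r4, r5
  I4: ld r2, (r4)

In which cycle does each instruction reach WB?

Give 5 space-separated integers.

I0 mul r3 <- r5,r5: IF@1 ID@2 stall=0 (-) EX@3 MEM@4 WB@5
I1 add r1 <- r4,r1: IF@2 ID@3 stall=0 (-) EX@4 MEM@5 WB@6
I2 ld r2 <- r2: IF@3 ID@4 stall=0 (-) EX@5 MEM@6 WB@7
I3 sub r2 <- r4,r5: IF@4 ID@5 stall=0 (-) EX@6 MEM@7 WB@8
I4 ld r2 <- r4: IF@5 ID@6 stall=0 (-) EX@7 MEM@8 WB@9

Answer: 5 6 7 8 9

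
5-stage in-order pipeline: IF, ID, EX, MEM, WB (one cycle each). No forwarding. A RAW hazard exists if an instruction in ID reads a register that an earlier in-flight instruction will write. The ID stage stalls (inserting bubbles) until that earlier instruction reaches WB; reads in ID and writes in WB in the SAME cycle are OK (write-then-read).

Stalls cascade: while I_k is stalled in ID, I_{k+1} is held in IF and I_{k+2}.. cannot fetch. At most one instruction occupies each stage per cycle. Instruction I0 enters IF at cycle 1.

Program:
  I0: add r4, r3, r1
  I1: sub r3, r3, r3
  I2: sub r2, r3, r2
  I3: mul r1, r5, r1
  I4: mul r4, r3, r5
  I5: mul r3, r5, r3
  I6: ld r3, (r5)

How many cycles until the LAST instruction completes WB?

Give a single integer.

Answer: 13

Derivation:
I0 add r4 <- r3,r1: IF@1 ID@2 stall=0 (-) EX@3 MEM@4 WB@5
I1 sub r3 <- r3,r3: IF@2 ID@3 stall=0 (-) EX@4 MEM@5 WB@6
I2 sub r2 <- r3,r2: IF@3 ID@4 stall=2 (RAW on I1.r3 (WB@6)) EX@7 MEM@8 WB@9
I3 mul r1 <- r5,r1: IF@4 ID@7 stall=0 (-) EX@8 MEM@9 WB@10
I4 mul r4 <- r3,r5: IF@7 ID@8 stall=0 (-) EX@9 MEM@10 WB@11
I5 mul r3 <- r5,r3: IF@8 ID@9 stall=0 (-) EX@10 MEM@11 WB@12
I6 ld r3 <- r5: IF@9 ID@10 stall=0 (-) EX@11 MEM@12 WB@13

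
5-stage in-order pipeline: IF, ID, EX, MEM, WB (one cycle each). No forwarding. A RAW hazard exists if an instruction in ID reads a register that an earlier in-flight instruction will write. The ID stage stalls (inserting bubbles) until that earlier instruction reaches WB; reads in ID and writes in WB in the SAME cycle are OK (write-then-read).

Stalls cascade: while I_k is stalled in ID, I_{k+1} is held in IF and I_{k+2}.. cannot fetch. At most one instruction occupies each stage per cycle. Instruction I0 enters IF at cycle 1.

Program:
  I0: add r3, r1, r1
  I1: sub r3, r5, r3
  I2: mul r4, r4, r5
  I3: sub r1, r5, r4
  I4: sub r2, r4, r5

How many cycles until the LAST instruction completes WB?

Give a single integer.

Answer: 13

Derivation:
I0 add r3 <- r1,r1: IF@1 ID@2 stall=0 (-) EX@3 MEM@4 WB@5
I1 sub r3 <- r5,r3: IF@2 ID@3 stall=2 (RAW on I0.r3 (WB@5)) EX@6 MEM@7 WB@8
I2 mul r4 <- r4,r5: IF@3 ID@6 stall=0 (-) EX@7 MEM@8 WB@9
I3 sub r1 <- r5,r4: IF@6 ID@7 stall=2 (RAW on I2.r4 (WB@9)) EX@10 MEM@11 WB@12
I4 sub r2 <- r4,r5: IF@7 ID@10 stall=0 (-) EX@11 MEM@12 WB@13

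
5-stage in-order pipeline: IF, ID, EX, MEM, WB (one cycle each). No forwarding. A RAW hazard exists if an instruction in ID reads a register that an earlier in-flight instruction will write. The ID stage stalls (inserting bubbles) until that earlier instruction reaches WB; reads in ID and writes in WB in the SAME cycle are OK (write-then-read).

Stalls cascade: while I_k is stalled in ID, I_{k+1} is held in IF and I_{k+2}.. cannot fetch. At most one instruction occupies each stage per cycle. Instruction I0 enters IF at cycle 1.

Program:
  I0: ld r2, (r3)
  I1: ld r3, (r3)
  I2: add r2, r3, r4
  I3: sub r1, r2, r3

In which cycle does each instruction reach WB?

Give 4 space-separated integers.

Answer: 5 6 9 12

Derivation:
I0 ld r2 <- r3: IF@1 ID@2 stall=0 (-) EX@3 MEM@4 WB@5
I1 ld r3 <- r3: IF@2 ID@3 stall=0 (-) EX@4 MEM@5 WB@6
I2 add r2 <- r3,r4: IF@3 ID@4 stall=2 (RAW on I1.r3 (WB@6)) EX@7 MEM@8 WB@9
I3 sub r1 <- r2,r3: IF@4 ID@7 stall=2 (RAW on I2.r2 (WB@9)) EX@10 MEM@11 WB@12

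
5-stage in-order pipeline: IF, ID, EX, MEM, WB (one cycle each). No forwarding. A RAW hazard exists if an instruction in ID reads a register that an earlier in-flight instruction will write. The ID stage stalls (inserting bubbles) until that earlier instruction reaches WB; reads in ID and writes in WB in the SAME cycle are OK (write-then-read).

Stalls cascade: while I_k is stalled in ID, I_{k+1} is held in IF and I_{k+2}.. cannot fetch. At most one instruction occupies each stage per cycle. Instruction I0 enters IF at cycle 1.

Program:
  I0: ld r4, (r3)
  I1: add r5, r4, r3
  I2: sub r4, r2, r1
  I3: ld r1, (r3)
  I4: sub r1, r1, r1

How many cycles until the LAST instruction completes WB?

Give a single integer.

I0 ld r4 <- r3: IF@1 ID@2 stall=0 (-) EX@3 MEM@4 WB@5
I1 add r5 <- r4,r3: IF@2 ID@3 stall=2 (RAW on I0.r4 (WB@5)) EX@6 MEM@7 WB@8
I2 sub r4 <- r2,r1: IF@3 ID@6 stall=0 (-) EX@7 MEM@8 WB@9
I3 ld r1 <- r3: IF@6 ID@7 stall=0 (-) EX@8 MEM@9 WB@10
I4 sub r1 <- r1,r1: IF@7 ID@8 stall=2 (RAW on I3.r1 (WB@10)) EX@11 MEM@12 WB@13

Answer: 13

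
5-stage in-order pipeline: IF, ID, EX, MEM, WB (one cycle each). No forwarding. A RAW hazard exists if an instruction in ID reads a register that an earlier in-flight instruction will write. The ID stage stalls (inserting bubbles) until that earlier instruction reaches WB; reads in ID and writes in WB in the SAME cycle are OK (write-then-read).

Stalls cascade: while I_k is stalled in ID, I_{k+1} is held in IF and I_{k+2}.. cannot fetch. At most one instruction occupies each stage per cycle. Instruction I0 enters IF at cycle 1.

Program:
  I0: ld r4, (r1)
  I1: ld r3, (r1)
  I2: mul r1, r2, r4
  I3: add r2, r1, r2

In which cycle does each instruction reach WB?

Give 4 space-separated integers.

Answer: 5 6 8 11

Derivation:
I0 ld r4 <- r1: IF@1 ID@2 stall=0 (-) EX@3 MEM@4 WB@5
I1 ld r3 <- r1: IF@2 ID@3 stall=0 (-) EX@4 MEM@5 WB@6
I2 mul r1 <- r2,r4: IF@3 ID@4 stall=1 (RAW on I0.r4 (WB@5)) EX@6 MEM@7 WB@8
I3 add r2 <- r1,r2: IF@4 ID@6 stall=2 (RAW on I2.r1 (WB@8)) EX@9 MEM@10 WB@11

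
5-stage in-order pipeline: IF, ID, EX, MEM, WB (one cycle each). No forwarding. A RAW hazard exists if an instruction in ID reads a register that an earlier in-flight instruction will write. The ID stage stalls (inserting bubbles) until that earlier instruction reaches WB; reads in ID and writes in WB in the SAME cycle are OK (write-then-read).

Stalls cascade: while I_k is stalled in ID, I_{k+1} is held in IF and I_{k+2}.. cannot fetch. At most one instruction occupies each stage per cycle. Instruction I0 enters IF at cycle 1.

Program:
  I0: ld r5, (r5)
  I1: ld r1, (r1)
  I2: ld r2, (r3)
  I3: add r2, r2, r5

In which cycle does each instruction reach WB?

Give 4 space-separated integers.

Answer: 5 6 7 10

Derivation:
I0 ld r5 <- r5: IF@1 ID@2 stall=0 (-) EX@3 MEM@4 WB@5
I1 ld r1 <- r1: IF@2 ID@3 stall=0 (-) EX@4 MEM@5 WB@6
I2 ld r2 <- r3: IF@3 ID@4 stall=0 (-) EX@5 MEM@6 WB@7
I3 add r2 <- r2,r5: IF@4 ID@5 stall=2 (RAW on I2.r2 (WB@7)) EX@8 MEM@9 WB@10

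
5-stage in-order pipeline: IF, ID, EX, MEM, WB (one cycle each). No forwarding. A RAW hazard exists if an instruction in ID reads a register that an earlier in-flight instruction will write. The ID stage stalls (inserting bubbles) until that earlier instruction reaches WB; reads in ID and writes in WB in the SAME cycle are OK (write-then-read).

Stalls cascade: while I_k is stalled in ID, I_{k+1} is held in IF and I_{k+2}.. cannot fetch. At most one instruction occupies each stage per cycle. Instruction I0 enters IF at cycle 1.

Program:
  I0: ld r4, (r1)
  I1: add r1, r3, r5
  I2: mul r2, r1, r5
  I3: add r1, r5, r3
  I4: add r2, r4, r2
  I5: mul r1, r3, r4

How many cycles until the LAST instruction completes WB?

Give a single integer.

Answer: 13

Derivation:
I0 ld r4 <- r1: IF@1 ID@2 stall=0 (-) EX@3 MEM@4 WB@5
I1 add r1 <- r3,r5: IF@2 ID@3 stall=0 (-) EX@4 MEM@5 WB@6
I2 mul r2 <- r1,r5: IF@3 ID@4 stall=2 (RAW on I1.r1 (WB@6)) EX@7 MEM@8 WB@9
I3 add r1 <- r5,r3: IF@4 ID@7 stall=0 (-) EX@8 MEM@9 WB@10
I4 add r2 <- r4,r2: IF@7 ID@8 stall=1 (RAW on I2.r2 (WB@9)) EX@10 MEM@11 WB@12
I5 mul r1 <- r3,r4: IF@8 ID@10 stall=0 (-) EX@11 MEM@12 WB@13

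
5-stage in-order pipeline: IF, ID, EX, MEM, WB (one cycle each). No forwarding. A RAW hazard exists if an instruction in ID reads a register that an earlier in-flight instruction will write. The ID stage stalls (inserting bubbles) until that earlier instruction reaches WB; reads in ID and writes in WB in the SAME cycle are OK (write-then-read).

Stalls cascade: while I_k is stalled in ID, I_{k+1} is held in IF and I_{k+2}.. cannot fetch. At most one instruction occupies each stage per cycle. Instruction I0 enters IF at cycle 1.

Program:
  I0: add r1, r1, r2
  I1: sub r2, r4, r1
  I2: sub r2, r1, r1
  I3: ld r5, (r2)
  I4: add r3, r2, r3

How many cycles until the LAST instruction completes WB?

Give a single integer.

Answer: 13

Derivation:
I0 add r1 <- r1,r2: IF@1 ID@2 stall=0 (-) EX@3 MEM@4 WB@5
I1 sub r2 <- r4,r1: IF@2 ID@3 stall=2 (RAW on I0.r1 (WB@5)) EX@6 MEM@7 WB@8
I2 sub r2 <- r1,r1: IF@3 ID@6 stall=0 (-) EX@7 MEM@8 WB@9
I3 ld r5 <- r2: IF@6 ID@7 stall=2 (RAW on I2.r2 (WB@9)) EX@10 MEM@11 WB@12
I4 add r3 <- r2,r3: IF@7 ID@10 stall=0 (-) EX@11 MEM@12 WB@13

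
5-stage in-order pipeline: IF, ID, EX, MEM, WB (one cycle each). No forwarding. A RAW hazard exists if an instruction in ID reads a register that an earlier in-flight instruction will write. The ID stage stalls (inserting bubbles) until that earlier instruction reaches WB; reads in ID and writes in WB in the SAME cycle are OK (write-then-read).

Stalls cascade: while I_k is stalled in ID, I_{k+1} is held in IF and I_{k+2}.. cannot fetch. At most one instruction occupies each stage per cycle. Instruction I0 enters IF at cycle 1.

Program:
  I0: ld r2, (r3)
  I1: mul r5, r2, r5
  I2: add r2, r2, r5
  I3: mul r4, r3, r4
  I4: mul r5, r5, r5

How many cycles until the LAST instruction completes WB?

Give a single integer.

Answer: 13

Derivation:
I0 ld r2 <- r3: IF@1 ID@2 stall=0 (-) EX@3 MEM@4 WB@5
I1 mul r5 <- r2,r5: IF@2 ID@3 stall=2 (RAW on I0.r2 (WB@5)) EX@6 MEM@7 WB@8
I2 add r2 <- r2,r5: IF@3 ID@6 stall=2 (RAW on I1.r5 (WB@8)) EX@9 MEM@10 WB@11
I3 mul r4 <- r3,r4: IF@6 ID@9 stall=0 (-) EX@10 MEM@11 WB@12
I4 mul r5 <- r5,r5: IF@9 ID@10 stall=0 (-) EX@11 MEM@12 WB@13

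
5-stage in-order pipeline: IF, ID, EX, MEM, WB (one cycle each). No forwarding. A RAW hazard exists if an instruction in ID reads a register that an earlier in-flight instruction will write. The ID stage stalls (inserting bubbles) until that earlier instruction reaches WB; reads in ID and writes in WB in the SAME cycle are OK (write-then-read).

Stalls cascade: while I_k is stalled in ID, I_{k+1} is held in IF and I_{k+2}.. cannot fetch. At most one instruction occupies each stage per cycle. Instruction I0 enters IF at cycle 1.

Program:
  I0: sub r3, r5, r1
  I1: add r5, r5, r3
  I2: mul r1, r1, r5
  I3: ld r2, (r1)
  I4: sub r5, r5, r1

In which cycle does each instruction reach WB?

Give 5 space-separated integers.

Answer: 5 8 11 14 15

Derivation:
I0 sub r3 <- r5,r1: IF@1 ID@2 stall=0 (-) EX@3 MEM@4 WB@5
I1 add r5 <- r5,r3: IF@2 ID@3 stall=2 (RAW on I0.r3 (WB@5)) EX@6 MEM@7 WB@8
I2 mul r1 <- r1,r5: IF@3 ID@6 stall=2 (RAW on I1.r5 (WB@8)) EX@9 MEM@10 WB@11
I3 ld r2 <- r1: IF@6 ID@9 stall=2 (RAW on I2.r1 (WB@11)) EX@12 MEM@13 WB@14
I4 sub r5 <- r5,r1: IF@9 ID@12 stall=0 (-) EX@13 MEM@14 WB@15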